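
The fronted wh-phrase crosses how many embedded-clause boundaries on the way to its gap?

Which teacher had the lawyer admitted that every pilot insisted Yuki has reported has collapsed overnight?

3

"which teacher" is extracted from the subject of "collapsed".
Boundaries crossed, outermost first: [that], [Ø], [Ø] — 3 in total.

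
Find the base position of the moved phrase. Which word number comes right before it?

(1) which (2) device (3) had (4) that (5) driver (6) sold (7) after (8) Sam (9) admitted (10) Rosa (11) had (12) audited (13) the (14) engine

6

The displaced element is "which device" (word 2).
It functions as the direct object of "sold", so the gap sits immediately after word 6 ("sold").
Base order: That driver had sold which device after Sam admitted Rosa had audited the engine.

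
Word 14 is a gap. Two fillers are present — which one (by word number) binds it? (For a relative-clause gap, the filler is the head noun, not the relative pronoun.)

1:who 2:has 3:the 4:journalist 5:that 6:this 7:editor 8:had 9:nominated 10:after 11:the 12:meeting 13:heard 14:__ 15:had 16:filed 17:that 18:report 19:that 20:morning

1

The marked gap is the subject of "filed".
Its filler is the fronted wh-phrase "who", at word 1.
(The other dependency links word 4 to a gap after word 9.)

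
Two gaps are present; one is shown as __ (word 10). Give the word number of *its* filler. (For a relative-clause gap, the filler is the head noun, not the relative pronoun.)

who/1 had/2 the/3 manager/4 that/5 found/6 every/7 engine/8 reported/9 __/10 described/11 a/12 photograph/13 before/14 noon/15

The marked gap is the subject of "described".
Its filler is the fronted wh-phrase "who", at word 1.
(The other dependency links word 4 to a gap after word 5.)

1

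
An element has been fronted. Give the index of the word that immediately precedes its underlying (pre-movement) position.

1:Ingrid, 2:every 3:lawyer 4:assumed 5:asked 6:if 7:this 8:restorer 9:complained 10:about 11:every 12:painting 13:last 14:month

The displaced element is "Ingrid" (word 1).
It is linked across 1 clause boundary (Ø).
It functions as the subject of "asked", so the gap sits immediately after word 4 ("assumed").
Base order: Every lawyer assumed that Ingrid asked if this restorer complained about every painting last month.

4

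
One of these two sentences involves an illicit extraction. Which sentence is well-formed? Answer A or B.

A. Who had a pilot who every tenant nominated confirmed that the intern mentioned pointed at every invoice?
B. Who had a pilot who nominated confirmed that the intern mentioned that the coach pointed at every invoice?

In B, the wh-phrase is extracted from inside a complex-NP island (relative clause) (introduced by "who"), which blocks movement.
In A, the extraction path crosses only that-complement boundaries, which are transparent.
So A is grammatical.

A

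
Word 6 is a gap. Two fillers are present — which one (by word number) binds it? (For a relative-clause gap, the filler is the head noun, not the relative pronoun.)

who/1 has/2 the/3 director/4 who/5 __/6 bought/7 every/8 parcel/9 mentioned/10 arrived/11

The marked gap is inside the relative clause, the subject of "bought".
Its filler is the head noun "director" (via "who"), at word 4.
(The other dependency links word 1 to a gap after word 10.)

4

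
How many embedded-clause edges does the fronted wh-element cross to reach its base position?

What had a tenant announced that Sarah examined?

"what" is extracted from the object of "examined".
Boundaries crossed, outermost first: [that] — 1 in total.

1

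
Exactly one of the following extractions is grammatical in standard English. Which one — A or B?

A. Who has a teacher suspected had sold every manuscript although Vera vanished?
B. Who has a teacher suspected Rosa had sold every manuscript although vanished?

A

In B, the wh-phrase is extracted from inside an adjunct island (introduced by "although"), which blocks movement.
In A, the extraction path crosses only that-complement boundaries, which are transparent.
So A is grammatical.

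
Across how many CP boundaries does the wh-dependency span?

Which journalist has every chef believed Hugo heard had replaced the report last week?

"which journalist" is extracted from the subject of "replaced".
Boundaries crossed, outermost first: [Ø], [Ø] — 2 in total.

2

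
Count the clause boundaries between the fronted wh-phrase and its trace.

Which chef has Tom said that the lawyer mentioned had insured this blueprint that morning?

2

"which chef" is extracted from the subject of "insured".
Boundaries crossed, outermost first: [that], [Ø] — 2 in total.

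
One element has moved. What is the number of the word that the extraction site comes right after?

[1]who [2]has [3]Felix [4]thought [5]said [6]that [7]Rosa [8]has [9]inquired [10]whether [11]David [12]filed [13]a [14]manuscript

4

The displaced element is "who" (word 1).
It is linked across 1 clause boundary (Ø).
It functions as the subject of "said", so the gap sits immediately after word 4 ("thought").
Base order: Felix has thought that who said that Rosa has inquired whether David filed a manuscript.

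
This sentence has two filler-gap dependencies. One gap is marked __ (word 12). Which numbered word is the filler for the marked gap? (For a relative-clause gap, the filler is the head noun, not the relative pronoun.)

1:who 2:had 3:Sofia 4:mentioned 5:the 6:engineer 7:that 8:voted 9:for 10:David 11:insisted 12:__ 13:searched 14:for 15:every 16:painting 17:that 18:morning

1

The marked gap is the subject of "searched".
Its filler is the fronted wh-phrase "who", at word 1.
(The other dependency links word 6 to a gap after word 7.)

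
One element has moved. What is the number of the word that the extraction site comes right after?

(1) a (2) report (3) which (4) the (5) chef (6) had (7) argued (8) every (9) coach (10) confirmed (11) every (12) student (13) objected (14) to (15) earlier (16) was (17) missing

The displaced element is "a report" (word 2).
It is linked across 2 clause boundaries (Ø → Ø).
It functions as the object of the preposition "to" of "objected", so the gap sits immediately after word 14 ("to").
Base order: The chef had argued every coach confirmed every student objected to a report earlier.

14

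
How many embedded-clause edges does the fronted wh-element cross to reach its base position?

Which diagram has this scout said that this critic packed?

"which diagram" is extracted from the object of "packed".
Boundaries crossed, outermost first: [that] — 1 in total.

1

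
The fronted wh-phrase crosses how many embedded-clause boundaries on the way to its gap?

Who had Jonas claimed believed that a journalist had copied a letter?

1

"who" is extracted from the subject of "believed".
Boundaries crossed, outermost first: [Ø] — 1 in total.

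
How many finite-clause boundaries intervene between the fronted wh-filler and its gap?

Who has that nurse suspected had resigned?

"who" is extracted from the subject of "resigned".
Boundaries crossed, outermost first: [Ø] — 1 in total.

1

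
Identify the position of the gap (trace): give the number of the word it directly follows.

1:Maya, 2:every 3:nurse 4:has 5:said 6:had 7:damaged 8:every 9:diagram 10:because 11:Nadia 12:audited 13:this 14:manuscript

The displaced element is "Maya" (word 1).
It is linked across 1 clause boundary (Ø).
It functions as the subject of "damaged", so the gap sits immediately after word 5 ("said").
Base order: Every nurse has said that Maya had damaged every diagram because Nadia audited this manuscript.

5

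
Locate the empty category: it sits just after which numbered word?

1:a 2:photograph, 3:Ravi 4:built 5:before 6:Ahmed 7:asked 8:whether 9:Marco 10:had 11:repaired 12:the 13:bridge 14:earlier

4

The displaced element is "a photograph" (word 2).
It functions as the direct object of "built", so the gap sits immediately after word 4 ("built").
Base order: Ravi built a photograph before Ahmed asked whether Marco had repaired the bridge earlier.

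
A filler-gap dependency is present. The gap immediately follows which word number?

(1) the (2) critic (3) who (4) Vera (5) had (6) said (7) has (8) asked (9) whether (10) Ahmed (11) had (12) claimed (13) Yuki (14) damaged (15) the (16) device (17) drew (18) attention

6

The displaced element is "the critic" (word 2).
It is linked across 1 clause boundary (Ø).
It functions as the subject of "asked", so the gap sits immediately after word 6 ("said").
Base order: Vera had said that the critic has asked whether Ahmed had claimed Yuki damaged the device.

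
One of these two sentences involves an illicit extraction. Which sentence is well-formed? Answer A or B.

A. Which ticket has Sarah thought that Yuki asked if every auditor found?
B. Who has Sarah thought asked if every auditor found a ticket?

In A, the wh-phrase is extracted from inside a wh-island (introduced by "if"), which blocks movement.
In B, the extraction path crosses only that-complement boundaries, which are transparent.
So B is grammatical.

B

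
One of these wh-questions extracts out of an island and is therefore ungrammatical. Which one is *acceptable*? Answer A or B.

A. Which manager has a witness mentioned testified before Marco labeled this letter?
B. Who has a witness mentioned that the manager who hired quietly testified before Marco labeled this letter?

A

In B, the wh-phrase is extracted from inside a complex-NP island (relative clause) (introduced by "who"), which blocks movement.
In A, the extraction path crosses only that-complement boundaries, which are transparent.
So A is grammatical.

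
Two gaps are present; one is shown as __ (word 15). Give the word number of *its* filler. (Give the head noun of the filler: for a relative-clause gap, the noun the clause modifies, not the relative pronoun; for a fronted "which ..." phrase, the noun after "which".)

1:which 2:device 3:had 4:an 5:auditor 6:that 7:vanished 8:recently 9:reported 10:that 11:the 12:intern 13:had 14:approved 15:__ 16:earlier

The marked gap is the direct object of "approved".
Its filler is the fronted wh-phrase "which device", at word 2.
(The other dependency links word 5 to a gap after word 6.)

2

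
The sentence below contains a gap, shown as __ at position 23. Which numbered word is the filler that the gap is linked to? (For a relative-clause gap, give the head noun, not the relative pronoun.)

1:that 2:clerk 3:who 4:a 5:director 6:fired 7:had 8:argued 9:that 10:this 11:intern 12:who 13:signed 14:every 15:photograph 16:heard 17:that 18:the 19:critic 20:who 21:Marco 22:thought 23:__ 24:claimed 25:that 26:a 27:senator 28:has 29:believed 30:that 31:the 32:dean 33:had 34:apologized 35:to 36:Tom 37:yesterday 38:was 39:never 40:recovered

19

The gap at 23 is the subject of "claimed", inside a relative clause.
The relative pronoun is "who" (word 20); it is bound by the head noun immediately before it.
Its filler is the head noun "critic", at word 19.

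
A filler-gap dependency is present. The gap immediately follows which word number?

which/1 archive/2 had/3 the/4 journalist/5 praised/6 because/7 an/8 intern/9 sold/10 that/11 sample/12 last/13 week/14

6

The displaced element is "which archive" (word 2).
It functions as the direct object of "praised", so the gap sits immediately after word 6 ("praised").
Base order: The journalist had praised which archive because an intern sold that sample last week.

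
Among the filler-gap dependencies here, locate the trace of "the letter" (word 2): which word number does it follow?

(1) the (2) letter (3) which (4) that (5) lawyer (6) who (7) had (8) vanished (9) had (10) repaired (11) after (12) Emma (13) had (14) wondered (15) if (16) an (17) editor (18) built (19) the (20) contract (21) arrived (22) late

10

The displaced element is "the letter" (word 2).
It functions as the direct object of "repaired", so the gap sits immediately after word 10 ("repaired").
Base order: That lawyer who had vanished had repaired the letter after Emma had wondered if an editor built the contract.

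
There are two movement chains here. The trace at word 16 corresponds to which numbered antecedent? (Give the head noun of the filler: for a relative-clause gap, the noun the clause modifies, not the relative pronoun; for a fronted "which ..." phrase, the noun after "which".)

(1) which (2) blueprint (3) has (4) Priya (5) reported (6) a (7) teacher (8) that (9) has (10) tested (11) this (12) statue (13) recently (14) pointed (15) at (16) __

2

The marked gap is the object of the preposition "at" of "pointed".
Its filler is the fronted wh-phrase "which blueprint", at word 2.
(The other dependency links word 7 to a gap after word 8.)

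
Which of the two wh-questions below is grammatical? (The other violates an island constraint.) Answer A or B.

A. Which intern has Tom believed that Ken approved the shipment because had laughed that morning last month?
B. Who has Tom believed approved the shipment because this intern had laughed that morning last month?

In A, the wh-phrase is extracted from inside an adjunct island (introduced by "because"), which blocks movement.
In B, the extraction path crosses only that-complement boundaries, which are transparent.
So B is grammatical.

B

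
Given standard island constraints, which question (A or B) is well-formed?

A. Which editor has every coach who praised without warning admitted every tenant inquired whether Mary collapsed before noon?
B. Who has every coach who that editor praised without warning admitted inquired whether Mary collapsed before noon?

B

In A, the wh-phrase is extracted from inside a complex-NP island (relative clause) (introduced by "who"), which blocks movement.
In B, the extraction path crosses only that-complement boundaries, which are transparent.
So B is grammatical.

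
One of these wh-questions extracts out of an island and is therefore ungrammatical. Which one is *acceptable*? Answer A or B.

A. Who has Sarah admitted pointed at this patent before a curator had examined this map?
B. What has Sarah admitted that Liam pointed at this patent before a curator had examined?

In B, the wh-phrase is extracted from inside an adjunct island (introduced by "before"), which blocks movement.
In A, the extraction path crosses only that-complement boundaries, which are transparent.
So A is grammatical.

A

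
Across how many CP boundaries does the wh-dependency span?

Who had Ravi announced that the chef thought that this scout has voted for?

"who" is extracted from the PP object of "voted".
Boundaries crossed, outermost first: [that], [that] — 2 in total.

2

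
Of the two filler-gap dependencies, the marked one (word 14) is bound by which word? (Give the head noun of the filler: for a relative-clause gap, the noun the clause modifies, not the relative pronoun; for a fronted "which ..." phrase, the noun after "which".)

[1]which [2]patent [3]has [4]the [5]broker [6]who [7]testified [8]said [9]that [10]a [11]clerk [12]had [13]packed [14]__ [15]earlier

The marked gap is the direct object of "packed".
Its filler is the fronted wh-phrase "which patent", at word 2.
(The other dependency links word 5 to a gap after word 6.)

2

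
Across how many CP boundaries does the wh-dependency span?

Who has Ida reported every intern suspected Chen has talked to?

"who" is extracted from the PP object of "talked".
Boundaries crossed, outermost first: [Ø], [Ø] — 2 in total.

2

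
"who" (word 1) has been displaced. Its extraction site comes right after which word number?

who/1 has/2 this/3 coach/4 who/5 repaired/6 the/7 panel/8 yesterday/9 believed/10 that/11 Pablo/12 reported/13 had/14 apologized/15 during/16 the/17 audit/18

The displaced element is "who" (word 1).
It is linked across 2 clause boundaries (that → Ø).
It functions as the subject of "apologized", so the gap sits immediately after word 13 ("reported").
Base order: This coach who repaired the panel yesterday has believed that Pablo reported who had apologized during the audit.

13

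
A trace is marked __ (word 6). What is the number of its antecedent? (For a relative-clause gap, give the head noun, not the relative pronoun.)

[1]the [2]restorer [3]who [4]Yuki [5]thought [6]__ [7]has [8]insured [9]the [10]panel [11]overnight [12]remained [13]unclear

2

The gap at 6 is the subject of "insured", inside a relative clause.
The relative pronoun is "who" (word 3); it is bound by the head noun immediately before it.
Its filler is the head noun "restorer", at word 2.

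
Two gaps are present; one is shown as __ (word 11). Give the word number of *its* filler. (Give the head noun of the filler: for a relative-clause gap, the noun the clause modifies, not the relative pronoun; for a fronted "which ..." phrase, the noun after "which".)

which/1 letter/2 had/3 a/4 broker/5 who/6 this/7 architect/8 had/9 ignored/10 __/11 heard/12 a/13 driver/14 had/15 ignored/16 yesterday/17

The marked gap is inside the relative clause, the direct object of "ignored".
Its filler is the head noun "broker" (via "who"), at word 5.
(The other dependency links word 2 to a gap after word 16.)

5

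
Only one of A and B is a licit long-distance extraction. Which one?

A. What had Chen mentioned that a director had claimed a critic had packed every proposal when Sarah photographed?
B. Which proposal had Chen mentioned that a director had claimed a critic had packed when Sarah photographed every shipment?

B

In A, the wh-phrase is extracted from inside an adjunct island (introduced by "when"), which blocks movement.
In B, the extraction path crosses only that-complement boundaries, which are transparent.
So B is grammatical.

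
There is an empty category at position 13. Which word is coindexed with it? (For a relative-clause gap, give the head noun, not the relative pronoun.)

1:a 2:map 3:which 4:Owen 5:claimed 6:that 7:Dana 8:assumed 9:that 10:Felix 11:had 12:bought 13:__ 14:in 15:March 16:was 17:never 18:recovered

2

The gap at 13 is the object of "bought", inside a relative clause.
The relative pronoun is "which" (word 3); it is bound by the head noun immediately before it.
Its filler is the head noun "map", at word 2.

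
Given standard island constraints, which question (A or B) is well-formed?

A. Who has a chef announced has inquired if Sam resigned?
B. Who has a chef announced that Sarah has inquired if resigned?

In B, the wh-phrase is extracted from inside a wh-island (introduced by "if"), which blocks movement.
In A, the extraction path crosses only that-complement boundaries, which are transparent.
So A is grammatical.

A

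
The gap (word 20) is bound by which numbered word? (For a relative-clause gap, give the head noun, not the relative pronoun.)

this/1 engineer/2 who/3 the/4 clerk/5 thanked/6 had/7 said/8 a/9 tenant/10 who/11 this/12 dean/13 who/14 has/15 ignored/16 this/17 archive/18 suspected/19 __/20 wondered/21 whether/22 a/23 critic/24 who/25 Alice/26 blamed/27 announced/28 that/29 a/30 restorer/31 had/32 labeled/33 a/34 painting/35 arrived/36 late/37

10

The gap at 20 is the subject of "wondered", inside a relative clause.
The relative pronoun is "who" (word 11); it is bound by the head noun immediately before it.
Its filler is the head noun "tenant", at word 10.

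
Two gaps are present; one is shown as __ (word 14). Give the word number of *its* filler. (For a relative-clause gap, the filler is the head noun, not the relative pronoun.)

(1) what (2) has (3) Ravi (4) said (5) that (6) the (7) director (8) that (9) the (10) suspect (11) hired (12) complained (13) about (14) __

The marked gap is the object of the preposition "about" of "complained".
Its filler is the fronted wh-phrase "what", at word 1.
(The other dependency links word 7 to a gap after word 11.)

1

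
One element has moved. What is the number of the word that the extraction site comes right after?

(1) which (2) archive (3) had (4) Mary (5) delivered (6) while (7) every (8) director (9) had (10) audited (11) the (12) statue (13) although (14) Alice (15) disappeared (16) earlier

5

The displaced element is "which archive" (word 2).
It functions as the direct object of "delivered", so the gap sits immediately after word 5 ("delivered").
Base order: Mary had delivered which archive while every director had audited the statue although Alice disappeared earlier.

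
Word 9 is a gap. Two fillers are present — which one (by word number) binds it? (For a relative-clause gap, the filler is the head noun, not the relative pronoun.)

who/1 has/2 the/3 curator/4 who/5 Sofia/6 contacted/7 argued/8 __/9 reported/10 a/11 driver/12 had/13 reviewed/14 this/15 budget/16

The marked gap is the subject of "reported".
Its filler is the fronted wh-phrase "who", at word 1.
(The other dependency links word 4 to a gap after word 7.)

1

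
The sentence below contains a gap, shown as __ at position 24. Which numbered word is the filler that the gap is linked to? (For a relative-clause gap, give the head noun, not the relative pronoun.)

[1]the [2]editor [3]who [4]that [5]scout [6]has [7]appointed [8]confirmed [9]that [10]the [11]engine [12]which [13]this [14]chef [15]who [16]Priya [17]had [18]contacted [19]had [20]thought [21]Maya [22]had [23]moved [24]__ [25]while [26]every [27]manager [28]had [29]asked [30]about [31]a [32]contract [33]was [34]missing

The gap at 24 is the object of "moved", inside a relative clause.
The relative pronoun is "which" (word 12); it is bound by the head noun immediately before it.
Its filler is the head noun "engine", at word 11.

11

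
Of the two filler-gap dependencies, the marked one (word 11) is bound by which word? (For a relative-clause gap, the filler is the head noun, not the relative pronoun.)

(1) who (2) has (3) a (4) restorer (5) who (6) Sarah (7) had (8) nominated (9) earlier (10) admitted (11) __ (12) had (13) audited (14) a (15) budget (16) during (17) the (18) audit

The marked gap is the subject of "audited".
Its filler is the fronted wh-phrase "who", at word 1.
(The other dependency links word 4 to a gap after word 8.)

1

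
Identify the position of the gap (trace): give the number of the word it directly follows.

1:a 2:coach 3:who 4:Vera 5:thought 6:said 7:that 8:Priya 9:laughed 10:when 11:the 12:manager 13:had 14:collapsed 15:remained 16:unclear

5

The displaced element is "a coach" (word 2).
It is linked across 1 clause boundary (Ø).
It functions as the subject of "said", so the gap sits immediately after word 5 ("thought").
Base order: Vera thought that a coach said that Priya laughed when the manager had collapsed.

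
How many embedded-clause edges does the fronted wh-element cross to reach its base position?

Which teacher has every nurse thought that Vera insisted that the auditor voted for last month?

"which teacher" is extracted from the PP object of "voted".
Boundaries crossed, outermost first: [that], [that] — 2 in total.

2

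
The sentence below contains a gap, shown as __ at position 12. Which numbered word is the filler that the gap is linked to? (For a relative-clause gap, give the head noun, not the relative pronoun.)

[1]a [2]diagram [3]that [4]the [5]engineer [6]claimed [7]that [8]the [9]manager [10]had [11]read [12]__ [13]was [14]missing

2

The gap at 12 is the object of "read", inside a relative clause.
The relative pronoun is "that" (word 3); it is bound by the head noun immediately before it.
Its filler is the head noun "diagram", at word 2.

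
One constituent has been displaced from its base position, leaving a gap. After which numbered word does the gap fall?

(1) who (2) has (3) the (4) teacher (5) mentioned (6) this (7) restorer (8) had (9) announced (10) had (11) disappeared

The displaced element is "who" (word 1).
It is linked across 2 clause boundaries (Ø → Ø).
It functions as the subject of "disappeared", so the gap sits immediately after word 9 ("announced").
Base order: The teacher has mentioned this restorer had announced that who had disappeared.

9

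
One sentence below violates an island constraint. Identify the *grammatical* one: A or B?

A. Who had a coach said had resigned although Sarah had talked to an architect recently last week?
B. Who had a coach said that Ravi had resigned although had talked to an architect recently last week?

In B, the wh-phrase is extracted from inside an adjunct island (introduced by "although"), which blocks movement.
In A, the extraction path crosses only that-complement boundaries, which are transparent.
So A is grammatical.

A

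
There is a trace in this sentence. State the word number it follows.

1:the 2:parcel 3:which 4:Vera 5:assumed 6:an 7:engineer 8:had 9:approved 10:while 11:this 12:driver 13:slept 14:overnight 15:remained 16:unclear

9

The displaced element is "the parcel" (word 2).
It is linked across 1 clause boundary (Ø).
It functions as the direct object of "approved", so the gap sits immediately after word 9 ("approved").
Base order: Vera assumed an engineer had approved the parcel while this driver slept overnight.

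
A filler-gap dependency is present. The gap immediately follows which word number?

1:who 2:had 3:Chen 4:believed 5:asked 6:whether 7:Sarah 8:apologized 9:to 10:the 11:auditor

4

The displaced element is "who" (word 1).
It is linked across 1 clause boundary (Ø).
It functions as the subject of "asked", so the gap sits immediately after word 4 ("believed").
Base order: Chen had believed that who asked whether Sarah apologized to the auditor.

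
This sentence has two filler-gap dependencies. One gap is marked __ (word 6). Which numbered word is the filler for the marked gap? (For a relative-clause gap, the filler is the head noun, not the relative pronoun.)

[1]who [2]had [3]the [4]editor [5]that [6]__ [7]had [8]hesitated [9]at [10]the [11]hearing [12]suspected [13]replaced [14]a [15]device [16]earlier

The marked gap is inside the relative clause, the subject of "hesitated".
Its filler is the head noun "editor" (via "that"), at word 4.
(The other dependency links word 1 to a gap after word 12.)

4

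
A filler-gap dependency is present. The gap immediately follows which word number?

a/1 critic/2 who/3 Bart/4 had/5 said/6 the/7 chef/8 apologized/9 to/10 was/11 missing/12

The displaced element is "a critic" (word 2).
It is linked across 1 clause boundary (Ø).
It functions as the object of the preposition "to" of "apologized", so the gap sits immediately after word 10 ("to").
Base order: Bart had said the chef apologized to a critic.

10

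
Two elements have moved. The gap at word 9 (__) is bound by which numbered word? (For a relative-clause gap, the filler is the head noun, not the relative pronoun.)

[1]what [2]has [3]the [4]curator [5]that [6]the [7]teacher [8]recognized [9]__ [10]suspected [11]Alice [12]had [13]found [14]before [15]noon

4

The marked gap is inside the relative clause, the direct object of "recognized".
Its filler is the head noun "curator" (via "that"), at word 4.
(The other dependency links word 1 to a gap after word 13.)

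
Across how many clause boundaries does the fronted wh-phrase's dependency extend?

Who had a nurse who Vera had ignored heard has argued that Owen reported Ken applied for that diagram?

1

"who" is extracted from the subject of "argued".
Boundaries crossed, outermost first: [Ø] — 1 in total.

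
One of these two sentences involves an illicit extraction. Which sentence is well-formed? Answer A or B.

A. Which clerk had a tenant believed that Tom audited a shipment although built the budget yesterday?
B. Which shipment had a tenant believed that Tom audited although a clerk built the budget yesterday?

In A, the wh-phrase is extracted from inside an adjunct island (introduced by "although"), which blocks movement.
In B, the extraction path crosses only that-complement boundaries, which are transparent.
So B is grammatical.

B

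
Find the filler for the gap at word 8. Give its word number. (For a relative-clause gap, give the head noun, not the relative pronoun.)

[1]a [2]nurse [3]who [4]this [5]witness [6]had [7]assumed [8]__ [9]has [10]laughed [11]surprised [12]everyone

The gap at 8 is the subject of "laughed", inside a relative clause.
The relative pronoun is "who" (word 3); it is bound by the head noun immediately before it.
Its filler is the head noun "nurse", at word 2.

2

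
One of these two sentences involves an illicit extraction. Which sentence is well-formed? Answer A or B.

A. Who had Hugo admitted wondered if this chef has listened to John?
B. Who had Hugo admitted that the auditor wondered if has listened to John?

In B, the wh-phrase is extracted from inside a wh-island (introduced by "if"), which blocks movement.
In A, the extraction path crosses only that-complement boundaries, which are transparent.
So A is grammatical.

A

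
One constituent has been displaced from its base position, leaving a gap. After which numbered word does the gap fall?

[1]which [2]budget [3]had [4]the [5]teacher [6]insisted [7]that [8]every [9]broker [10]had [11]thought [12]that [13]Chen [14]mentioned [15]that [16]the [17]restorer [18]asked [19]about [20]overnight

19

The displaced element is "which budget" (word 2).
It is linked across 3 clause boundaries (that → that → that).
It functions as the object of the preposition "about" of "asked", so the gap sits immediately after word 19 ("about").
Base order: The teacher had insisted that every broker had thought that Chen mentioned that the restorer asked about which budget overnight.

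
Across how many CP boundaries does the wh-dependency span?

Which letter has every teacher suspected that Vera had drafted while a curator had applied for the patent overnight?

"which letter" is extracted from the object of "drafted".
Boundaries crossed, outermost first: [that] — 1 in total.

1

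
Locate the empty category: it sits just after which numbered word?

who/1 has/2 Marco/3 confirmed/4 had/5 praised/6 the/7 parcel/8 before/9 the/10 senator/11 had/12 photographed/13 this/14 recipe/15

The displaced element is "who" (word 1).
It is linked across 1 clause boundary (Ø).
It functions as the subject of "praised", so the gap sits immediately after word 4 ("confirmed").
Base order: Marco has confirmed who had praised the parcel before the senator had photographed this recipe.

4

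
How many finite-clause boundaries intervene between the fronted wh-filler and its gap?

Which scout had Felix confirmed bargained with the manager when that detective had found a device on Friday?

1

"which scout" is extracted from the subject of "bargained".
Boundaries crossed, outermost first: [Ø] — 1 in total.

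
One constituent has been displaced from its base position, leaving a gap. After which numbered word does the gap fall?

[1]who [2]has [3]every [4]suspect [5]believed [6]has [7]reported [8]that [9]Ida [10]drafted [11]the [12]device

5

The displaced element is "who" (word 1).
It is linked across 1 clause boundary (Ø).
It functions as the subject of "reported", so the gap sits immediately after word 5 ("believed").
Base order: Every suspect has believed who has reported that Ida drafted the device.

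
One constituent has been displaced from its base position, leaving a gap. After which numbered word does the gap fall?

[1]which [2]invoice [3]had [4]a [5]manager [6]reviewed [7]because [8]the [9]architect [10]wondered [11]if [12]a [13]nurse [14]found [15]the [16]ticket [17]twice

The displaced element is "which invoice" (word 2).
It functions as the direct object of "reviewed", so the gap sits immediately after word 6 ("reviewed").
Base order: A manager had reviewed which invoice because the architect wondered if a nurse found the ticket twice.

6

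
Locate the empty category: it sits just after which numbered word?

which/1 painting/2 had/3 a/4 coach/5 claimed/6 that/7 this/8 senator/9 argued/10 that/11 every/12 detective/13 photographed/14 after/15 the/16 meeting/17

14

The displaced element is "which painting" (word 2).
It is linked across 2 clause boundaries (that → that).
It functions as the direct object of "photographed", so the gap sits immediately after word 14 ("photographed").
Base order: A coach had claimed that this senator argued that every detective photographed which painting after the meeting.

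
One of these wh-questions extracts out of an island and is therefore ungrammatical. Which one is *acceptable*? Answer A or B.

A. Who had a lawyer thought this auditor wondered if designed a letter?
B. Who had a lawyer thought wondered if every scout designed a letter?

B

In A, the wh-phrase is extracted from inside a wh-island (introduced by "if"), which blocks movement.
In B, the extraction path crosses only that-complement boundaries, which are transparent.
So B is grammatical.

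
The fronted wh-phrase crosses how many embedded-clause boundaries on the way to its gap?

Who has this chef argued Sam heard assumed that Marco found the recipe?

2

"who" is extracted from the subject of "assumed".
Boundaries crossed, outermost first: [Ø], [Ø] — 2 in total.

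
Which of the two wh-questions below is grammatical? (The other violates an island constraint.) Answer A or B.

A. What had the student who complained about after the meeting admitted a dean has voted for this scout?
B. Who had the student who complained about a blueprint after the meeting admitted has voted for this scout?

In A, the wh-phrase is extracted from inside a complex-NP island (relative clause) (introduced by "who"), which blocks movement.
In B, the extraction path crosses only that-complement boundaries, which are transparent.
So B is grammatical.

B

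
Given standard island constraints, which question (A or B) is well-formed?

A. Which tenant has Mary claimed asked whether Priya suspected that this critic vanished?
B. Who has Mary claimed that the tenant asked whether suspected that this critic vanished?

A

In B, the wh-phrase is extracted from inside a wh-island (introduced by "whether"), which blocks movement.
In A, the extraction path crosses only that-complement boundaries, which are transparent.
So A is grammatical.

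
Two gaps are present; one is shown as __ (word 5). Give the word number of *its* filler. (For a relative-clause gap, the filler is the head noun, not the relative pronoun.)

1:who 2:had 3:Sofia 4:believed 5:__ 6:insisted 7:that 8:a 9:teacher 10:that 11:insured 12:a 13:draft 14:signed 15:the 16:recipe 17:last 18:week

The marked gap is the subject of "insisted".
Its filler is the fronted wh-phrase "who", at word 1.
(The other dependency links word 9 to a gap after word 10.)

1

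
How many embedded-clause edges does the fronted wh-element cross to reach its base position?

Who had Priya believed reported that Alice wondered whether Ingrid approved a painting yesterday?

1

"who" is extracted from the subject of "reported".
Boundaries crossed, outermost first: [Ø] — 1 in total.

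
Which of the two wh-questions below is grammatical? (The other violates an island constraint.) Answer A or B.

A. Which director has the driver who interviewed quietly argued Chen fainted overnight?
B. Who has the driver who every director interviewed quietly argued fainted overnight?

B

In A, the wh-phrase is extracted from inside a complex-NP island (relative clause) (introduced by "who"), which blocks movement.
In B, the extraction path crosses only that-complement boundaries, which are transparent.
So B is grammatical.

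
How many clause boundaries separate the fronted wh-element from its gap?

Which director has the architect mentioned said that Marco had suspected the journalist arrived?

1

"which director" is extracted from the subject of "said".
Boundaries crossed, outermost first: [Ø] — 1 in total.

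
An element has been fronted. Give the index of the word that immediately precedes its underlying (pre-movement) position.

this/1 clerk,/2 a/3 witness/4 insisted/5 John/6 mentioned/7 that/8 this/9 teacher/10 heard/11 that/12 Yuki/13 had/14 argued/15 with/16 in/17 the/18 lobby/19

16

The displaced element is "this clerk" (word 2).
It is linked across 3 clause boundaries (Ø → that → that).
It functions as the object of the preposition "with" of "argued", so the gap sits immediately after word 16 ("with").
Base order: A witness insisted John mentioned that this teacher heard that Yuki had argued with this clerk in the lobby.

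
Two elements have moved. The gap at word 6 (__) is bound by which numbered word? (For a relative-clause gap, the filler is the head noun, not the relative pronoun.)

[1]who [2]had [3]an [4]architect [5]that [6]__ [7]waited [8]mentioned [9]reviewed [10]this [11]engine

4

The marked gap is inside the relative clause, the subject of "waited".
Its filler is the head noun "architect" (via "that"), at word 4.
(The other dependency links word 1 to a gap after word 8.)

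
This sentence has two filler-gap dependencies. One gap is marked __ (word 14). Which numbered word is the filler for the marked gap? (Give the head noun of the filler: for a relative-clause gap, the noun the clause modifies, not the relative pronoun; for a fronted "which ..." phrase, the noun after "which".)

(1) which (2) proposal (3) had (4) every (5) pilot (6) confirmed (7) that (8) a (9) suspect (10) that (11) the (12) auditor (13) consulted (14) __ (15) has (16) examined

The marked gap is inside the relative clause, the direct object of "consulted".
Its filler is the head noun "suspect" (via "that"), at word 9.
(The other dependency links word 2 to a gap after word 16.)

9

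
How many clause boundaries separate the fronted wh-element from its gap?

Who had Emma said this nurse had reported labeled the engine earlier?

"who" is extracted from the subject of "labeled".
Boundaries crossed, outermost first: [Ø], [Ø] — 2 in total.

2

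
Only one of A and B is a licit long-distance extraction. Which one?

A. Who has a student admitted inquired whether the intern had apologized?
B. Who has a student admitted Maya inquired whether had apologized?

In B, the wh-phrase is extracted from inside a wh-island (introduced by "whether"), which blocks movement.
In A, the extraction path crosses only that-complement boundaries, which are transparent.
So A is grammatical.

A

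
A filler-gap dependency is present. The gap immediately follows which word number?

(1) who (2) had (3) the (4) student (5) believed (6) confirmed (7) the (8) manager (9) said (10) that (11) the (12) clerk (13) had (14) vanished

5

The displaced element is "who" (word 1).
It is linked across 1 clause boundary (Ø).
It functions as the subject of "confirmed", so the gap sits immediately after word 5 ("believed").
Base order: The student had believed that who confirmed the manager said that the clerk had vanished.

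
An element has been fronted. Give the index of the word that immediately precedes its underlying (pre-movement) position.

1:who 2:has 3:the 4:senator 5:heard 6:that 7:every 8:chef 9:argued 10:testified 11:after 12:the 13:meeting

9

The displaced element is "who" (word 1).
It is linked across 2 clause boundaries (that → Ø).
It functions as the subject of "testified", so the gap sits immediately after word 9 ("argued").
Base order: The senator has heard that every chef argued that who testified after the meeting.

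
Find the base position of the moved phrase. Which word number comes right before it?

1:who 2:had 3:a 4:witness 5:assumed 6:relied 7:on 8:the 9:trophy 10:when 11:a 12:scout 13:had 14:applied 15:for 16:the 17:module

5

The displaced element is "who" (word 1).
It is linked across 1 clause boundary (Ø).
It functions as the subject of "relied", so the gap sits immediately after word 5 ("assumed").
Base order: A witness had assumed that who relied on the trophy when a scout had applied for the module.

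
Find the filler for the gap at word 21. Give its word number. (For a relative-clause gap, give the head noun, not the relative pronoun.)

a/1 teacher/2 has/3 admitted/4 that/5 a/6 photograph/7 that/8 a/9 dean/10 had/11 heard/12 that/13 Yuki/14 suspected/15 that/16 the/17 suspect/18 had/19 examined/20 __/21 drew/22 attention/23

The gap at 21 is the object of "examined", inside a relative clause.
The relative pronoun is "that" (word 8); it is bound by the head noun immediately before it.
Its filler is the head noun "photograph", at word 7.

7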